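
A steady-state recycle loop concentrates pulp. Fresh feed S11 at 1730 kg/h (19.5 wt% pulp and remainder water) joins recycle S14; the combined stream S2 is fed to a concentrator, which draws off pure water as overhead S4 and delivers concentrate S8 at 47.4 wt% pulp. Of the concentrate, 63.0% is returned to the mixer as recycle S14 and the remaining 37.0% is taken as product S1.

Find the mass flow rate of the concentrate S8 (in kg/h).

Overall pulp balance (none leaves overhead): pulp in fresh feed = pulp in product, i.e. 1730×0.195 = (1−0.630)·S8·0.474.
S8 = 337.35/(0.474×0.370) = 1923.5 kg/h.

1924 kg/h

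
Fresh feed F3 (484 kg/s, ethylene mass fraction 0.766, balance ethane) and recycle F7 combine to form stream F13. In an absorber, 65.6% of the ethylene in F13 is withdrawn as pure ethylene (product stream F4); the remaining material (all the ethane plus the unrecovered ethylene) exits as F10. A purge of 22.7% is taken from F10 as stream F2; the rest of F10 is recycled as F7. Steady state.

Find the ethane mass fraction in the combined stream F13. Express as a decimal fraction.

ethane enters only via F3 and leaves only via the purge: 484×0.234 = 0.227×(ethane in F10), and the absorber passes all ethane, so ethane in F13 = ethane in F10 = 498.93 kg/s.
ethylene in F13: m_A = 484×0.766 + (1−0.227)·(1−0.656)·m_A, so m_A = 370.74/0.7341 = 505.04 kg/s.
F13 = 505.04 + 498.93 = 1004 kg/s.
ethane fraction in F13 = 498.93/1004 = 0.497.

0.497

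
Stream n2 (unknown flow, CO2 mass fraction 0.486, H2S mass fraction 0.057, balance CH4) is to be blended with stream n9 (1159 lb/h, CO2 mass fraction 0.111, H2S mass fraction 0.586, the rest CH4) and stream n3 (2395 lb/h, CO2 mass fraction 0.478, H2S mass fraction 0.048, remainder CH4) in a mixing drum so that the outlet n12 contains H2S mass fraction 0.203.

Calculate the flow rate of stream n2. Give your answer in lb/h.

497.8 lb/h

Let n2 be the unknown flow. Total out = 3554 + n2.
H2S balance: 794.13 + 0.057·n2 = 0.203·(3554 + n2)
(0.057 − 0.203)·n2 = 0.203×3554 − 794.13 = -72.672
n2 = -72.672 / -0.146 = 497.75 lb/h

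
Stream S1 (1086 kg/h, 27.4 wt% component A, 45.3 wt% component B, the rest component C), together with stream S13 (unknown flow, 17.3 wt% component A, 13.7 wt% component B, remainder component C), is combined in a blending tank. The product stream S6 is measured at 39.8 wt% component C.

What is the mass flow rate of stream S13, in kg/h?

Let S13 be the unknown flow. Total out = 1086 + S13.
component C balance: 296.48 + 0.690·S13 = 0.398·(1086 + S13)
(0.690 − 0.398)·S13 = 0.398×1086 − 296.48 = 135.75
S13 = 135.75 / 0.292 = 464.9 kg/h

464.9 kg/h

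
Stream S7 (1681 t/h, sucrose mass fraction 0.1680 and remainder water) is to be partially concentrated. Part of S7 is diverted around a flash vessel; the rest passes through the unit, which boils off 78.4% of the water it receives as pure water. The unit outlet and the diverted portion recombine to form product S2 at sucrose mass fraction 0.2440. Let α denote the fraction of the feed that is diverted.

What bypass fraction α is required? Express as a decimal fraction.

0.522

All 1681×0.168 = 282.41 t/h of sucrose reaches S2, so S2 = 282.41/0.244 = 1157.4 t/h and vapour = 523.59 t/h.
The evaporator receives (1−α)·1681 of feed at 0.832 water and removes 0.784 of that water:
0.784×0.832×(1−α)×1681 = 523.59
(1−α) = 523.59/1096.5 = 0.4775;  α = 0.5225.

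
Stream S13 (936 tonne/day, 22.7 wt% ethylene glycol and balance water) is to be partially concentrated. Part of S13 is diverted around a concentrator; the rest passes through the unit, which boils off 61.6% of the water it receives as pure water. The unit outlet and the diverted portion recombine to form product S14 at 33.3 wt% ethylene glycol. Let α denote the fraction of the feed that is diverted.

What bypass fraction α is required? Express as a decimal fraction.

0.331

All 936×0.227 = 212.47 tonne/day of ethylene glycol reaches S14, so S14 = 212.47/0.333 = 638.05 tonne/day and vapour = 297.95 tonne/day.
The evaporator receives (1−α)·936 of feed at 0.773 water and removes 0.616 of that water:
0.616×0.773×(1−α)×936 = 297.95
(1−α) = 297.95/445.69 = 0.6685;  α = 0.3315.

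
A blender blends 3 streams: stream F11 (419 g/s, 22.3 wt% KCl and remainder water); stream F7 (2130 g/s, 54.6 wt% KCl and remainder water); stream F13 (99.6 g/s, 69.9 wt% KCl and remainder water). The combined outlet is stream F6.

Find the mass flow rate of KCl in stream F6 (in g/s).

1326 g/s

KCl out = KCl in = 419×0.223 + 2130×0.546 + 99.6×0.699 = 1326 g/s.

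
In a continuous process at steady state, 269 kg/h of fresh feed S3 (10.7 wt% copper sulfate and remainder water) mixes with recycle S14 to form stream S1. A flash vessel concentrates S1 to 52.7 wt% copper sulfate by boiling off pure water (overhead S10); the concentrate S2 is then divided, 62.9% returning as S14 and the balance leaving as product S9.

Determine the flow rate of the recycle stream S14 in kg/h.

Overall copper sulfate balance (none leaves overhead): copper sulfate in fresh feed = copper sulfate in product, i.e. 269×0.107 = (1−0.629)·S2·0.527.
S2 = 28.783/(0.527×0.371) = 147.21 kg/h.
Recycle S14 = 0.629×147.21 = 92.598 kg/h.

92.6 kg/h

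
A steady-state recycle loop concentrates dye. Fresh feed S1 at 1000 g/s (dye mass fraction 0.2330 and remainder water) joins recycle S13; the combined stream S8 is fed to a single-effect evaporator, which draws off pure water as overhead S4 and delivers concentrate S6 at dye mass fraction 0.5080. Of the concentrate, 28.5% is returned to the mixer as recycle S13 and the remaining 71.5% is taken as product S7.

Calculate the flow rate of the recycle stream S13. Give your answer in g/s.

Overall dye balance (none leaves overhead): dye in fresh feed = dye in product, i.e. 1000×0.233 = (1−0.285)·S6·0.508.
S6 = 233/(0.508×0.715) = 641.48 g/s.
Recycle S13 = 0.285×641.48 = 182.82 g/s.

182.8 g/s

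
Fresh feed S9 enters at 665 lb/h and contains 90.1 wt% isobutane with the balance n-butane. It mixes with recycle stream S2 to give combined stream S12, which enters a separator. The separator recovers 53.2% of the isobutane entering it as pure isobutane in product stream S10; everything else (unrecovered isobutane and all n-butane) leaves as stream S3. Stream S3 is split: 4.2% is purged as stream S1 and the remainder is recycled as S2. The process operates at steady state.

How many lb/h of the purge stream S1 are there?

87.18 lb/h

n-butane enters only via S9 and leaves only via the purge: 665×0.099 = 0.042×(n-butane in S3), and the separator passes all n-butane, so n-butane in S12 = n-butane in S3 = 1567.5 lb/h.
isobutane in S12: m_A = 665×0.901 + (1−0.042)·(1−0.532)·m_A, so m_A = 599.16/0.5517 = 1086.1 lb/h.
S3 = (1−0.532)×1086.1 + 1567.5 = 2075.8 lb/h.
Purge S1 = 0.042×2075.8 = 87.184 lb/h.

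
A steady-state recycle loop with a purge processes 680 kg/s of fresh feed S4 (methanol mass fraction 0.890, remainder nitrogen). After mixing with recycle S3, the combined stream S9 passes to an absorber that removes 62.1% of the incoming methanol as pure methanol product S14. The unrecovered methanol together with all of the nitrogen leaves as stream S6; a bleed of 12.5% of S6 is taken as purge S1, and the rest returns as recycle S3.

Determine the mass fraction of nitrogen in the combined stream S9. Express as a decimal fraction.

0.398

nitrogen enters only via S4 and leaves only via the purge: 680×0.110 = 0.125×(nitrogen in S6), and the absorber passes all nitrogen, so nitrogen in S9 = nitrogen in S6 = 598.4 kg/s.
methanol in S9: m_A = 680×0.890 + (1−0.125)·(1−0.621)·m_A, so m_A = 605.2/0.6684 = 905.48 kg/s.
S9 = 905.48 + 598.4 = 1503.9 kg/s.
nitrogen fraction in S9 = 598.4/1503.9 = 0.398.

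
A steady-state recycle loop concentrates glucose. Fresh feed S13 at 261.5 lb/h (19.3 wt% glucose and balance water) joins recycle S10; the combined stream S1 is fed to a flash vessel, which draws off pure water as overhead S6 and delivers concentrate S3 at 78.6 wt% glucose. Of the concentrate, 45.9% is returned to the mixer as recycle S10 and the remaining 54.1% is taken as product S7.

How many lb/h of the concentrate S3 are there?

118.7 lb/h

Overall glucose balance (none leaves overhead): glucose in fresh feed = glucose in product, i.e. 261.5×0.193 = (1−0.459)·S3·0.786.
S3 = 50.47/(0.786×0.541) = 118.69 lb/h.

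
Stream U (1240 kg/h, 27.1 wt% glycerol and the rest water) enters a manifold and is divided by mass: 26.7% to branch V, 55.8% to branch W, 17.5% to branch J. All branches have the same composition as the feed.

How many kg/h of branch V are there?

331.1 kg/h

Branch V flow = 0.267×1240 = 331.08 kg/h.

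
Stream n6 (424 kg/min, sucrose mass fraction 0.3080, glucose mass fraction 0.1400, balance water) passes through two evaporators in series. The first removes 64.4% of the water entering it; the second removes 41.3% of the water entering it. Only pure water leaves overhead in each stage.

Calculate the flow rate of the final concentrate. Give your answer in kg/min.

water in feed = 424×0.552 = 234.05 kg/min.
After stage 1: water left = (1−0.644)×234.05 = 83.321; stream total = 273.27 kg/min.
After stage 2: water left = (1−0.413)×83.321 = 48.909; final concentrate = 238.86 kg/min.

238.9 kg/min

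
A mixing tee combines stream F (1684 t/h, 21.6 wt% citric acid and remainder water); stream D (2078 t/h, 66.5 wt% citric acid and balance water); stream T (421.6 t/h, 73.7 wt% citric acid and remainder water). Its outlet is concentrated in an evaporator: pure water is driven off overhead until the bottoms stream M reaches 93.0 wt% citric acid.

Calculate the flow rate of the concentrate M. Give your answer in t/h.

citric acid entering = 1684×0.216 + 2078×0.665 + 421.6×0.737 = 2056.3 t/h.
All citric acid reports to M, so M = 2056.3/0.930 = 2211.1 t/h.

2211 t/h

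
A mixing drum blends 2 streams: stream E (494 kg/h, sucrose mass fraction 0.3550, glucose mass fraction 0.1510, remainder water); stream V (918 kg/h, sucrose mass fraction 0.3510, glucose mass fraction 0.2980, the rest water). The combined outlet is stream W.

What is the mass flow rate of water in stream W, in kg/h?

566.3 kg/h

water out = water in = 494×0.494 + 918×0.351 = 566.25 kg/h.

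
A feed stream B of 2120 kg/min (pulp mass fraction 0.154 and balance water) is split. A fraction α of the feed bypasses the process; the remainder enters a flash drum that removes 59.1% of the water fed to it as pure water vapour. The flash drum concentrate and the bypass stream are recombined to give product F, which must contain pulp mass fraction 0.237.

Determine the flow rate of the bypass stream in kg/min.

635.1 kg/min

All 2120×0.154 = 326.48 kg/min of pulp reaches F, so F = 326.48/0.237 = 1377.6 kg/min and vapour = 742.45 kg/min.
The evaporator receives (1−α)·2120 of feed at 0.846 water and removes 0.591 of that water:
0.591×0.846×(1−α)×2120 = 742.45
(1−α) = 742.45/1060 = 0.7004;  α = 0.2996.
Bypass flow = 0.2996×2120 = 635.06 kg/min.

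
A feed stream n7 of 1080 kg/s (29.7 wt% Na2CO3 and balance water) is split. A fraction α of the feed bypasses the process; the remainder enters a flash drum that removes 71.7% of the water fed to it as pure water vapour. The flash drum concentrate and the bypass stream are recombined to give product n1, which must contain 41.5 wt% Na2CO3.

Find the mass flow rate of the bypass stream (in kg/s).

470.8 kg/s

All 1080×0.297 = 320.76 kg/s of Na2CO3 reaches n1, so n1 = 320.76/0.415 = 772.92 kg/s and vapour = 307.08 kg/s.
The evaporator receives (1−α)·1080 of feed at 0.703 water and removes 0.717 of that water:
0.717×0.703×(1−α)×1080 = 307.08
(1−α) = 307.08/544.38 = 0.5641;  α = 0.4359.
Bypass flow = 0.4359×1080 = 470.77 kg/s.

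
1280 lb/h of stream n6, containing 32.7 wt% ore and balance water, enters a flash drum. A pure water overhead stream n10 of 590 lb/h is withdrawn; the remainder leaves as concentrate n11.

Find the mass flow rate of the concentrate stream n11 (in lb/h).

690 lb/h

Concentrate = 1280 − 590 = 690 lb/h.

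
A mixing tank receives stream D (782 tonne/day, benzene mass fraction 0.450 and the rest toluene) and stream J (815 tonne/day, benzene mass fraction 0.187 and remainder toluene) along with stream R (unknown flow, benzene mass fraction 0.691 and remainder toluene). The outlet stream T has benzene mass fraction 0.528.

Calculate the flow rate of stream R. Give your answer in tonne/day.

Let R be the unknown flow. Total out = 1597 + R.
benzene balance: 504.31 + 0.691·R = 0.528·(1597 + R)
(0.691 − 0.528)·R = 0.528×1597 − 504.31 = 338.91
R = 338.91 / 0.163 = 2079.2 tonne/day

2079 tonne/day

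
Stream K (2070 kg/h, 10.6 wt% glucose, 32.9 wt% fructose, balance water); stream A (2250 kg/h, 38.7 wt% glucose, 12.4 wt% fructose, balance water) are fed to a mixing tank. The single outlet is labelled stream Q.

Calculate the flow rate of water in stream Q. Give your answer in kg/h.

2270 kg/h

water out = water in = 2070×0.565 + 2250×0.489 = 2269.8 kg/h.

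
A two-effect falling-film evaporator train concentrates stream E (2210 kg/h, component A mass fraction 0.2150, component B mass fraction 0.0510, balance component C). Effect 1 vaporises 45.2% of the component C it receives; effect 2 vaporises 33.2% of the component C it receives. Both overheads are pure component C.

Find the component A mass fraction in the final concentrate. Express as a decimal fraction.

0.4021

component C in feed = 2210×0.734 = 1622.1 kg/h.
After stage 1: component C left = (1−0.452)×1622.1 = 888.93; stream total = 1476.8 kg/h.
After stage 2: component C left = (1−0.332)×888.93 = 593.81; final concentrate = 1181.7 kg/h.
component A fraction = 475.15/1181.7 = 0.4021.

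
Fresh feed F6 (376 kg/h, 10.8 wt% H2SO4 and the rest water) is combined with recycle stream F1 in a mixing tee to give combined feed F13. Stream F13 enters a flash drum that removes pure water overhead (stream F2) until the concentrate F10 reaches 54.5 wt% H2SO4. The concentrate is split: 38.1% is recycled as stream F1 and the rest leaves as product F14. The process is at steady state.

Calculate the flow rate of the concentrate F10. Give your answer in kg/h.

120.4 kg/h

Overall H2SO4 balance (none leaves overhead): H2SO4 in fresh feed = H2SO4 in product, i.e. 376×0.108 = (1−0.381)·F10·0.545.
F10 = 40.608/(0.545×0.619) = 120.37 kg/h.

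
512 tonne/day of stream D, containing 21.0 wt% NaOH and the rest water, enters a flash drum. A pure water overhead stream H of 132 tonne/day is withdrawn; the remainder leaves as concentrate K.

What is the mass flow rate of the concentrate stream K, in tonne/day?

Concentrate = 512 − 132 = 380 tonne/day.

380 tonne/day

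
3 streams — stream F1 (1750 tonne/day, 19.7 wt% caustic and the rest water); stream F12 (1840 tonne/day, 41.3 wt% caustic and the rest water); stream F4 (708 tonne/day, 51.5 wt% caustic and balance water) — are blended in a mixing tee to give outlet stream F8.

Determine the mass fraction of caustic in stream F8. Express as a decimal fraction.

0.342

Total flow out = 1750 + 1840 + 708 = 4298 tonne/day.
caustic in = 1750×0.197 + 1840×0.413 + 708×0.515 = 1469.3 tonne/day.
caustic mass fraction in F8 = 1469.3/4298 = 0.342.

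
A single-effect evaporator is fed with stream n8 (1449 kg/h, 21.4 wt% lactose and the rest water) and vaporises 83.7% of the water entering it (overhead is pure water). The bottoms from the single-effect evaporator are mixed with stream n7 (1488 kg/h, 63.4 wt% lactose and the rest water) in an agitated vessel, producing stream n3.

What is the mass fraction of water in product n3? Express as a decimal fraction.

0.368

Vapour removed = 0.837×0.786×1449 = 953.27 kg/h; concentrate = 495.73 kg/h.
water reaching the mixer = 185.64 (from concentrate) + 1488×0.366 = 730.25 kg/h.
Product flow = 495.73 + 1488 = 1983.7 kg/h; water fraction = 0.368.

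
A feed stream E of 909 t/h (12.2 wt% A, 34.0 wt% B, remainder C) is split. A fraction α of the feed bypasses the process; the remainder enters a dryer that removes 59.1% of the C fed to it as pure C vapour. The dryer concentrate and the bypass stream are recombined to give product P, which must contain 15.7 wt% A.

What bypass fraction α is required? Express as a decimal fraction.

0.299

All 909×0.122 = 110.9 t/h of A reaches P, so P = 110.9/0.157 = 706.36 t/h and vapour = 202.64 t/h.
The evaporator receives (1−α)·909 of feed at 0.538 C and removes 0.591 of that C:
0.591×0.538×(1−α)×909 = 202.64
(1−α) = 202.64/289.02 = 0.7011;  α = 0.2989.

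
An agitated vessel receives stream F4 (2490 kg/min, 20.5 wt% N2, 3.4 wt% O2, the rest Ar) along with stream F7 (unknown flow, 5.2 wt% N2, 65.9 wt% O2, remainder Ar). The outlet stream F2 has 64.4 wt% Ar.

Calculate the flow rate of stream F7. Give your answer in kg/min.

Let F7 be the unknown flow. Total out = 2490 + F7.
Ar balance: 1894.9 + 0.289·F7 = 0.644·(2490 + F7)
(0.289 − 0.644)·F7 = 0.644×2490 − 1894.9 = -291.33
F7 = -291.33 / -0.355 = 820.65 kg/min

820.6 kg/min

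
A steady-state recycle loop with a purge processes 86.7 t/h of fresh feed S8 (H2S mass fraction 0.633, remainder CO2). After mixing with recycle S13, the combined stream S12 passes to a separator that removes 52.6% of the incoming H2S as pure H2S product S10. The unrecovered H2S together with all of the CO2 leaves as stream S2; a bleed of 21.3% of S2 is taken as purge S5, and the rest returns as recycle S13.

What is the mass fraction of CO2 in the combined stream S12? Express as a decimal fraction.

0.631

CO2 enters only via S8 and leaves only via the purge: 86.7×0.367 = 0.213×(CO2 in S2), and the separator passes all CO2, so CO2 in S12 = CO2 in S2 = 149.38 t/h.
H2S in S12: m_A = 86.7×0.633 + (1−0.213)·(1−0.526)·m_A, so m_A = 54.881/0.6270 = 87.535 t/h.
S12 = 87.535 + 149.38 = 236.92 t/h.
CO2 fraction in S12 = 149.38/236.92 = 0.631.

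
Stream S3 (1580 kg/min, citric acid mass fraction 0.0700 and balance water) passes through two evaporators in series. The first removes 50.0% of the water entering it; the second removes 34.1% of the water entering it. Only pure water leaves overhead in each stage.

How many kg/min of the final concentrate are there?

water in feed = 1580×0.930 = 1469.4 kg/min.
After stage 1: water left = (1−0.500)×1469.4 = 734.7; stream total = 845.3 kg/min.
After stage 2: water left = (1−0.341)×734.7 = 484.17; final concentrate = 594.77 kg/min.

594.8 kg/min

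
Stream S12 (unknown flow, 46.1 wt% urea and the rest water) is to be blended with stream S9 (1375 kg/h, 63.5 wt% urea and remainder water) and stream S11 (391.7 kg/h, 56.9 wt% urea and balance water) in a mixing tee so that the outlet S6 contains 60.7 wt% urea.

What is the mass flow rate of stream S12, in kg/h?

Let S12 be the unknown flow. Total out = 1766.7 + S12.
urea balance: 1096 + 0.461·S12 = 0.607·(1766.7 + S12)
(0.461 − 0.607)·S12 = 0.607×1766.7 − 1096 = -23.615
S12 = -23.615 / -0.146 = 161.75 kg/h

161.7 kg/h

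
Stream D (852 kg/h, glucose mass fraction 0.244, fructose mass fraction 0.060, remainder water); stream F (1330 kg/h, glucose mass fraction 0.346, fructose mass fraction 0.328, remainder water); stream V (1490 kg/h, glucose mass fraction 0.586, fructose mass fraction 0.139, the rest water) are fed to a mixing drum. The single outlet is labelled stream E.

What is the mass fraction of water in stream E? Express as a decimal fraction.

0.391

Total flow out = 852 + 1330 + 1490 = 3672 kg/h.
water in = 852×0.696 + 1330×0.326 + 1490×0.275 = 1436.3 kg/h.
water mass fraction in E = 1436.3/3672 = 0.391.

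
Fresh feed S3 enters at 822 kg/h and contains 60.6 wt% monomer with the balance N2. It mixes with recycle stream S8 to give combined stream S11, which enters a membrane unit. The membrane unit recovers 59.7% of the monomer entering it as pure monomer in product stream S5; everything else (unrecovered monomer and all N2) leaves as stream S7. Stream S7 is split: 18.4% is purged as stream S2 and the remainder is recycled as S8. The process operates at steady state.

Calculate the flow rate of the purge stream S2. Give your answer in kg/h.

N2 enters only via S3 and leaves only via the purge: 822×0.394 = 0.184×(N2 in S7), and the membrane unit passes all N2, so N2 in S11 = N2 in S7 = 1760.2 kg/h.
monomer in S11: m_A = 822×0.606 + (1−0.184)·(1−0.597)·m_A, so m_A = 498.13/0.6712 = 742.2 kg/h.
S7 = (1−0.597)×742.2 + 1760.2 = 2059.3 kg/h.
Purge S2 = 0.184×2059.3 = 378.9 kg/h.

378.9 kg/h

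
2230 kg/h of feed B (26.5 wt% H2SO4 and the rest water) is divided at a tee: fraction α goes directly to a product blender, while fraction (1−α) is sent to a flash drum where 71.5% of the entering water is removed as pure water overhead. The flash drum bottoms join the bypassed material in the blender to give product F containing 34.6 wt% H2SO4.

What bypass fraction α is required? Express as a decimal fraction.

All 2230×0.265 = 590.95 kg/h of H2SO4 reaches F, so F = 590.95/0.346 = 1707.9 kg/h and vapour = 522.05 kg/h.
The evaporator receives (1−α)·2230 of feed at 0.735 water and removes 0.715 of that water:
0.715×0.735×(1−α)×2230 = 522.05
(1−α) = 522.05/1171.9 = 0.4455;  α = 0.5545.

0.555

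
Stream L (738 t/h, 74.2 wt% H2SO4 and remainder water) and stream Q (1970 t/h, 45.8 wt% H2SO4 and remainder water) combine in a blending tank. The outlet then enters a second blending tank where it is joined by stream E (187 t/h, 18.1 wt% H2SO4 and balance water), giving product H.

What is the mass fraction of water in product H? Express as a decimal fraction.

0.487

Overall, product flow = 2895 t/h.
water in = 738×0.258 + 1970×0.542 + 187×0.819 = 1411.3 t/h.
water fraction in H = 0.487.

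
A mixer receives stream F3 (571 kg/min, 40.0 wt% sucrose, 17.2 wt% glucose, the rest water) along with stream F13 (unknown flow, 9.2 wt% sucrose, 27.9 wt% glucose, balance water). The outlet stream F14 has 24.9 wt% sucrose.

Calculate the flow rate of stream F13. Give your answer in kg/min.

Let F13 be the unknown flow. Total out = 571 + F13.
sucrose balance: 228.4 + 0.092·F13 = 0.249·(571 + F13)
(0.092 − 0.249)·F13 = 0.249×571 − 228.4 = -86.221
F13 = -86.221 / -0.157 = 549.18 kg/min

549.2 kg/min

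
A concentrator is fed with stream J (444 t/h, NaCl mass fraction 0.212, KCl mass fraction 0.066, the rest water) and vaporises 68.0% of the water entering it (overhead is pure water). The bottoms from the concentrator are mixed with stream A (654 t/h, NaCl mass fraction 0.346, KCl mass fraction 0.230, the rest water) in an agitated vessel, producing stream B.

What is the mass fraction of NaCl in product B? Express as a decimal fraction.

0.364

Vapour removed = 0.680×0.722×444 = 217.99 t/h; concentrate = 226.01 t/h.
NaCl reaching the mixer = 94.128 (from concentrate) + 654×0.346 = 320.41 t/h.
Product flow = 226.01 + 654 = 880.01 t/h; NaCl fraction = 0.364.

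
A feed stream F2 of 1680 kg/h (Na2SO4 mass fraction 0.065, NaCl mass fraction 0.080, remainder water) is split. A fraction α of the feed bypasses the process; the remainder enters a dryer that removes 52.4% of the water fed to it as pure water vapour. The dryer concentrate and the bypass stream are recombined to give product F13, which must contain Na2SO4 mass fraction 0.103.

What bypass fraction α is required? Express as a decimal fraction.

0.177

All 1680×0.065 = 109.2 kg/h of Na2SO4 reaches F13, so F13 = 109.2/0.103 = 1060.2 kg/h and vapour = 619.81 kg/h.
The evaporator receives (1−α)·1680 of feed at 0.855 water and removes 0.524 of that water:
0.524×0.855×(1−α)×1680 = 619.81
(1−α) = 619.81/752.67 = 0.8235;  α = 0.1765.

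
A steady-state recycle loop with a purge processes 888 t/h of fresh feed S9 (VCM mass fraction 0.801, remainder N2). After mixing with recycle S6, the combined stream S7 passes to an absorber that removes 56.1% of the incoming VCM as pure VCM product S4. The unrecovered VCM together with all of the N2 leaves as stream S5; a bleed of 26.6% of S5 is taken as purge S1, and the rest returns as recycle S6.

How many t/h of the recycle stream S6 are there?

825.8 t/h

N2 enters only via S9 and leaves only via the purge: 888×0.199 = 0.266×(N2 in S5), and the absorber passes all N2, so N2 in S7 = N2 in S5 = 664.33 t/h.
VCM in S7: m_A = 888×0.801 + (1−0.266)·(1−0.561)·m_A, so m_A = 711.29/0.6778 = 1049.4 t/h.
S5 = (1−0.561)×1049.4 + 664.33 = 1125 t/h.
Recycle S6 = (1−0.266)×1125 = 825.78 t/h.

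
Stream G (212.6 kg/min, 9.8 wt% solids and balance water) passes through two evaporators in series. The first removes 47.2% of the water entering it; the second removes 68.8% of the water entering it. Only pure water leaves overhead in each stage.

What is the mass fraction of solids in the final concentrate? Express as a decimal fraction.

water in feed = 212.6×0.902 = 191.77 kg/min.
After stage 1: water left = (1−0.472)×191.77 = 101.25; stream total = 122.09 kg/min.
After stage 2: water left = (1−0.688)×101.25 = 31.591; final concentrate = 52.425 kg/min.
solids fraction = 20.835/52.425 = 0.397.

0.397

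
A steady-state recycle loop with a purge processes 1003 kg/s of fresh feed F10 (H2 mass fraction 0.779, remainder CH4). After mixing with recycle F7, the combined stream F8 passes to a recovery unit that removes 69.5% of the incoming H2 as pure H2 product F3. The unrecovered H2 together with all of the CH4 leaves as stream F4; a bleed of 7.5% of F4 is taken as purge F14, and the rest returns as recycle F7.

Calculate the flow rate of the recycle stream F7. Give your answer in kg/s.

3041 kg/s

CH4 enters only via F10 and leaves only via the purge: 1003×0.221 = 0.075×(CH4 in F4), and the recovery unit passes all CH4, so CH4 in F8 = CH4 in F4 = 2955.5 kg/s.
H2 in F8: m_A = 1003×0.779 + (1−0.075)·(1−0.695)·m_A, so m_A = 781.34/0.7179 = 1088.4 kg/s.
F4 = (1−0.695)×1088.4 + 2955.5 = 3287.5 kg/s.
Recycle F7 = (1−0.075)×3287.5 = 3040.9 kg/s.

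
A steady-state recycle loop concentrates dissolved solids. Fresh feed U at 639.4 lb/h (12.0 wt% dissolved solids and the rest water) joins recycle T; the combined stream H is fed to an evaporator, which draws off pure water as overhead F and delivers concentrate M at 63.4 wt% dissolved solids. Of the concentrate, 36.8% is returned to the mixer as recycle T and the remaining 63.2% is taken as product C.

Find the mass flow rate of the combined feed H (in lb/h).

709.9 lb/h

Overall dissolved solids balance (none leaves overhead): dissolved solids in fresh feed = dissolved solids in product, i.e. 639.4×0.120 = (1−0.368)·M·0.634.
M = 76.728/(0.634×0.632) = 191.49 lb/h.
Recycle T = 0.368×191.49 = 70.469 lb/h.
Combined feed H = 639.4 + 70.469 = 709.87 lb/h.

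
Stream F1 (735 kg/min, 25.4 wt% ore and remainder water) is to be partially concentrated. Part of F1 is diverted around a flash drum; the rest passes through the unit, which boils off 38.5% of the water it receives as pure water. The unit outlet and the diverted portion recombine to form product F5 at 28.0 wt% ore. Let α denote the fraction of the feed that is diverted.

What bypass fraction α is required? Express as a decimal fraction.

All 735×0.254 = 186.69 kg/min of ore reaches F5, so F5 = 186.69/0.280 = 666.75 kg/min and vapour = 68.25 kg/min.
The evaporator receives (1−α)·735 of feed at 0.746 water and removes 0.385 of that water:
0.385×0.746×(1−α)×735 = 68.25
(1−α) = 68.25/211.1 = 0.3233;  α = 0.6767.

0.677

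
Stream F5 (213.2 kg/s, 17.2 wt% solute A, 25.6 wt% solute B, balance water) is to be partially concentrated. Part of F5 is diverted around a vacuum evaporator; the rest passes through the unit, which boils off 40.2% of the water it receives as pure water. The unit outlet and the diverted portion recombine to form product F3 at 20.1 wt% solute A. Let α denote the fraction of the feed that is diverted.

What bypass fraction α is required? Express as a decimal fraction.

0.373

All 213.2×0.172 = 36.67 kg/s of solute A reaches F3, so F3 = 36.67/0.201 = 182.44 kg/s and vapour = 30.76 kg/s.
The evaporator receives (1−α)·213.2 of feed at 0.572 water and removes 0.402 of that water:
0.402×0.572×(1−α)×213.2 = 30.76
(1−α) = 30.76/49.024 = 0.6275;  α = 0.3725.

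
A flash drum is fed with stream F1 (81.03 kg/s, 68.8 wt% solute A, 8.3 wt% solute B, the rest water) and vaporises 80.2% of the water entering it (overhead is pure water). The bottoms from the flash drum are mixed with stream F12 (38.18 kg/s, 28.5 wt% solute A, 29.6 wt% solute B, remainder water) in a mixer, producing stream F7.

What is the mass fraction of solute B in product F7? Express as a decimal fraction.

0.1728

Vapour removed = 0.802×0.229×81.03 = 14.882 kg/s; concentrate = 66.148 kg/s.
solute B reaching the mixer = 6.7255 (from concentrate) + 38.18×0.296 = 18.027 kg/s.
Product flow = 66.148 + 38.18 = 104.33 kg/s; solute B fraction = 0.1728.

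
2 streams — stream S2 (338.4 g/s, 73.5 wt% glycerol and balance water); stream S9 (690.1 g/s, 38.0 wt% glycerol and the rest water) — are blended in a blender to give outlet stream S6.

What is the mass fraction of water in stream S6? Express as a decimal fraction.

0.5032

Total flow out = 338.4 + 690.1 = 1028.5 g/s.
water in = 338.4×0.265 + 690.1×0.620 = 517.54 g/s.
water mass fraction in S6 = 517.54/1028.5 = 0.5032.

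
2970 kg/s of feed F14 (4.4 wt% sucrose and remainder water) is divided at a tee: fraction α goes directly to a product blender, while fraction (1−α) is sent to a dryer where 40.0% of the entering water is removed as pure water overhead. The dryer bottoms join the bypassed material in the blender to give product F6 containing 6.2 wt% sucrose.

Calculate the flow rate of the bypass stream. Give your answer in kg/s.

All 2970×0.044 = 130.68 kg/s of sucrose reaches F6, so F6 = 130.68/0.062 = 2107.7 kg/s and vapour = 862.26 kg/s.
The evaporator receives (1−α)·2970 of feed at 0.956 water and removes 0.400 of that water:
0.400×0.956×(1−α)×2970 = 862.26
(1−α) = 862.26/1135.7 = 0.7592;  α = 0.2408.
Bypass flow = 0.2408×2970 = 715.14 kg/s.

715.1 kg/s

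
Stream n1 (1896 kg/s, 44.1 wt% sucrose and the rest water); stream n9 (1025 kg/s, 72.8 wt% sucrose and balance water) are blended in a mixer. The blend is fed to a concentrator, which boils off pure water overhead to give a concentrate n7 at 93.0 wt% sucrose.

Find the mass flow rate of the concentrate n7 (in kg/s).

1701 kg/s

sucrose entering = 1896×0.441 + 1025×0.728 = 1582.3 kg/s.
All sucrose reports to n7, so n7 = 1582.3/0.930 = 1701.4 kg/s.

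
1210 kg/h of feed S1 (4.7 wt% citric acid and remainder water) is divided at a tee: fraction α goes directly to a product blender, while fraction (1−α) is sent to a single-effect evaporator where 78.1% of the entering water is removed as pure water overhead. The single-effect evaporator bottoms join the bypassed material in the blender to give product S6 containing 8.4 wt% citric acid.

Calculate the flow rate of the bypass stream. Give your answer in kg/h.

All 1210×0.047 = 56.87 kg/h of citric acid reaches S6, so S6 = 56.87/0.084 = 677.02 kg/h and vapour = 532.98 kg/h.
The evaporator receives (1−α)·1210 of feed at 0.953 water and removes 0.781 of that water:
0.781×0.953×(1−α)×1210 = 532.98
(1−α) = 532.98/900.59 = 0.5918;  α = 0.4082.
Bypass flow = 0.4082×1210 = 493.92 kg/h.

493.9 kg/h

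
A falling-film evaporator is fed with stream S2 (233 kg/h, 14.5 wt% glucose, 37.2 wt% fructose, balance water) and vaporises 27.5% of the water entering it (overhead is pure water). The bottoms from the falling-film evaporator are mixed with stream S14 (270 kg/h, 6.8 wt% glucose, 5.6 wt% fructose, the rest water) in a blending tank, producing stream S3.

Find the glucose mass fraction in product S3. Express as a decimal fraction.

Vapour removed = 0.275×0.483×233 = 30.948 kg/h; concentrate = 202.05 kg/h.
glucose reaching the mixer = 33.785 (from concentrate) + 270×0.068 = 52.145 kg/h.
Product flow = 202.05 + 270 = 472.05 kg/h; glucose fraction = 0.110.

0.110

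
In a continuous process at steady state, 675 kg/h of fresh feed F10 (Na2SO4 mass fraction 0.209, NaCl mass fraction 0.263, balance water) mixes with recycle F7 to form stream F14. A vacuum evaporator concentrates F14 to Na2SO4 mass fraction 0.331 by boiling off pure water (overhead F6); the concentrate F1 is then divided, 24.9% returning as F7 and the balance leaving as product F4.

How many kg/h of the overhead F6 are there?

248.8 kg/h

Overall Na2SO4 balance (none leaves overhead): Na2SO4 in fresh feed = Na2SO4 in product, i.e. 675×0.209 = (1−0.249)·F1·0.331.
F1 = 141.07/(0.331×0.751) = 567.52 kg/h.
Recycle F7 = 0.249×567.52 = 141.31 kg/h.
Combined feed F14 = 675 + 141.31 = 816.31 kg/h.
Overhead F6 = F14 − F1 = 816.31 − 567.52 = 248.79 kg/h.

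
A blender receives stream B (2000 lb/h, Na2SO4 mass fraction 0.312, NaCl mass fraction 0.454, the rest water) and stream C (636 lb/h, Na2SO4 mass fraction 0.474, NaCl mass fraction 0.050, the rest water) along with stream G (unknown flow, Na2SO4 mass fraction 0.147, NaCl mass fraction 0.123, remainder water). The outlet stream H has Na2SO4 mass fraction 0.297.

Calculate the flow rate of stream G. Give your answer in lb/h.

Let G be the unknown flow. Total out = 2636 + G.
Na2SO4 balance: 925.46 + 0.147·G = 0.297·(2636 + G)
(0.147 − 0.297)·G = 0.297×2636 − 925.46 = -142.57
G = -142.57 / -0.150 = 950.48 lb/h

950.5 lb/h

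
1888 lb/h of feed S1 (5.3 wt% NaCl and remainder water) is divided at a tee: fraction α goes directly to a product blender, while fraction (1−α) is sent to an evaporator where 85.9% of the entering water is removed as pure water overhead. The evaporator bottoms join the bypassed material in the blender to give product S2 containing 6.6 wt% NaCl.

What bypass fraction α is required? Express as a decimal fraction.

All 1888×0.053 = 100.06 lb/h of NaCl reaches S2, so S2 = 100.06/0.066 = 1516.1 lb/h and vapour = 371.88 lb/h.
The evaporator receives (1−α)·1888 of feed at 0.947 water and removes 0.859 of that water:
0.859×0.947×(1−α)×1888 = 371.88
(1−α) = 371.88/1535.8 = 0.2421;  α = 0.7579.

0.758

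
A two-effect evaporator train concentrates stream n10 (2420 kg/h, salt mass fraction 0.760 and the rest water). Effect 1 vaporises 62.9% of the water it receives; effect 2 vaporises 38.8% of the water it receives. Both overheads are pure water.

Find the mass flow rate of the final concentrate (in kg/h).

water in feed = 2420×0.240 = 580.8 kg/h.
After stage 1: water left = (1−0.629)×580.8 = 215.48; stream total = 2054.7 kg/h.
After stage 2: water left = (1−0.388)×215.48 = 131.87; final concentrate = 1971.1 kg/h.

1971 kg/h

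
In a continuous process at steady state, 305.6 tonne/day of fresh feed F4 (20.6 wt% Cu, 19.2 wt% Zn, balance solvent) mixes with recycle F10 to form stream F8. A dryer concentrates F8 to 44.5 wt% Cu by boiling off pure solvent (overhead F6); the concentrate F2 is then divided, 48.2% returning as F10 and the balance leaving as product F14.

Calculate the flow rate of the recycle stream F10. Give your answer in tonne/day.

131.6 tonne/day

Overall Cu balance (none leaves overhead): Cu in fresh feed = Cu in product, i.e. 305.6×0.206 = (1−0.482)·F2·0.445.
F2 = 62.954/(0.445×0.518) = 273.11 tonne/day.
Recycle F10 = 0.482×273.11 = 131.64 tonne/day.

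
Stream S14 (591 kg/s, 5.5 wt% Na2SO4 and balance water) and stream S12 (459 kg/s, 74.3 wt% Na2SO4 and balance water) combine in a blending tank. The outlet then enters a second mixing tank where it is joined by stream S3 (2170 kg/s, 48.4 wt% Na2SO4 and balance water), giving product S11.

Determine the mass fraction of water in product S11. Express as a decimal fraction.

0.558

Overall, product flow = 3220 kg/s.
water in = 591×0.945 + 459×0.257 + 2170×0.516 = 1796.2 kg/s.
water fraction in S11 = 0.558.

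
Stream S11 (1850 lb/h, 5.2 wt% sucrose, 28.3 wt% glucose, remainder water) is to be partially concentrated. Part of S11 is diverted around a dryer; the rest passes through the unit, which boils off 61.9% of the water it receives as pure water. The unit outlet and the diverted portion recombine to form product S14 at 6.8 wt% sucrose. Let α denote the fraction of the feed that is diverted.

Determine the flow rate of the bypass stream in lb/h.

All 1850×0.052 = 96.2 lb/h of sucrose reaches S14, so S14 = 96.2/0.068 = 1414.7 lb/h and vapour = 435.29 lb/h.
The evaporator receives (1−α)·1850 of feed at 0.665 water and removes 0.619 of that water:
0.619×0.665×(1−α)×1850 = 435.29
(1−α) = 435.29/761.52 = 0.5716;  α = 0.4284.
Bypass flow = 0.4284×1850 = 792.52 lb/h.

792.5 lb/h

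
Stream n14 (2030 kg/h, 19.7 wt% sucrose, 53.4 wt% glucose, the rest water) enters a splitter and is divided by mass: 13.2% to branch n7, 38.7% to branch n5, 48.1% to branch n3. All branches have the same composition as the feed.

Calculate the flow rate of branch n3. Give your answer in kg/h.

976.4 kg/h

Branch n3 flow = 0.481×2030 = 976.43 kg/h.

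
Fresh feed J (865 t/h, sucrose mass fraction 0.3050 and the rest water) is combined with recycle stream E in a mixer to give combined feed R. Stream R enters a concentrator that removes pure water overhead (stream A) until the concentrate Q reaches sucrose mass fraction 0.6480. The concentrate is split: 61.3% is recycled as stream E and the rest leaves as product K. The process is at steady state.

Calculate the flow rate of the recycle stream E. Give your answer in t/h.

Overall sucrose balance (none leaves overhead): sucrose in fresh feed = sucrose in product, i.e. 865×0.305 = (1−0.613)·Q·0.648.
Q = 263.82/(0.648×0.387) = 1052 t/h.
Recycle E = 0.613×1052 = 644.9 t/h.

644.9 t/h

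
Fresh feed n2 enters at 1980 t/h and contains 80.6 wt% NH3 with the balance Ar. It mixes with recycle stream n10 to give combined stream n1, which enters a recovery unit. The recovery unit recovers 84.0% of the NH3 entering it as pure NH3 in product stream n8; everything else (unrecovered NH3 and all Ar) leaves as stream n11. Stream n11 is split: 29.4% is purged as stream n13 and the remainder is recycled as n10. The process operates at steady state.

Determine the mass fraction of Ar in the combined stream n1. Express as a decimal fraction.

Ar enters only via n2 and leaves only via the purge: 1980×0.194 = 0.294×(Ar in n11), and the recovery unit passes all Ar, so Ar in n1 = Ar in n11 = 1306.5 t/h.
NH3 in n1: m_A = 1980×0.806 + (1−0.294)·(1−0.840)·m_A, so m_A = 1595.9/0.8870 = 1799.1 t/h.
n1 = 1799.1 + 1306.5 = 3105.6 t/h.
Ar fraction in n1 = 1306.5/3105.6 = 0.4207.

0.4207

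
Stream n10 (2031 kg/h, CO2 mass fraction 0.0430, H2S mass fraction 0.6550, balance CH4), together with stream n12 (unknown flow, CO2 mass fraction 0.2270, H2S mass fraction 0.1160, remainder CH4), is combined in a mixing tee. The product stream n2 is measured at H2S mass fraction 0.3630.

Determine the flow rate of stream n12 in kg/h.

Let n12 be the unknown flow. Total out = 2031 + n12.
H2S balance: 1330.3 + 0.116·n12 = 0.363·(2031 + n12)
(0.116 − 0.363)·n12 = 0.363×2031 − 1330.3 = -593.05
n12 = -593.05 / -0.247 = 2401 kg/h

2401 kg/h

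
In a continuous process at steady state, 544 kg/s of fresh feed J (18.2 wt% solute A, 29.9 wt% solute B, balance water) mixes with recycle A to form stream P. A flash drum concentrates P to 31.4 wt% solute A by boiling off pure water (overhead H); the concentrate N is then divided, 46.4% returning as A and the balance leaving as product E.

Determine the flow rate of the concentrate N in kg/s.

Overall solute A balance (none leaves overhead): solute A in fresh feed = solute A in product, i.e. 544×0.182 = (1−0.464)·N·0.314.
N = 99.008/(0.314×0.536) = 588.27 kg/s.

588.3 kg/s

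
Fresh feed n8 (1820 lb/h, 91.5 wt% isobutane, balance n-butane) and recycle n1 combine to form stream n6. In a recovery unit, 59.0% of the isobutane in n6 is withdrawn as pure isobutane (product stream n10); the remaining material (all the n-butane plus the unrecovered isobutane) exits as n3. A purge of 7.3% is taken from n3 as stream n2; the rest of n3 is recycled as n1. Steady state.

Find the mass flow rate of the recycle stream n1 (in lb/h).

n-butane enters only via n8 and leaves only via the purge: 1820×0.085 = 0.073×(n-butane in n3), and the recovery unit passes all n-butane, so n-butane in n6 = n-butane in n3 = 2119.2 lb/h.
isobutane in n6: m_A = 1820×0.915 + (1−0.073)·(1−0.590)·m_A, so m_A = 1665.3/0.6199 = 2686.3 lb/h.
n3 = (1−0.590)×2686.3 + 2119.2 = 3220.5 lb/h.
Recycle n1 = (1−0.073)×3220.5 = 2985.4 lb/h.

2985 lb/h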